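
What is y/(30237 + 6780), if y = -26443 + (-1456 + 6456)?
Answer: -21443/37017 ≈ -0.57927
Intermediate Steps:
y = -21443 (y = -26443 + 5000 = -21443)
y/(30237 + 6780) = -21443/(30237 + 6780) = -21443/37017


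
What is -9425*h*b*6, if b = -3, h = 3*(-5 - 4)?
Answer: -4580550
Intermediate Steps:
h = -27 (h = 3*(-9) = -27)
-9425*h*b*6 = -9425*(-27*(-3))*6 = -763425*6 = -9425*486 = -4580550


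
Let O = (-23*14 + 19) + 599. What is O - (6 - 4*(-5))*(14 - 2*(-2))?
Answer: -172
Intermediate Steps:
O = 296 (O = (-322 + 19) + 599 = -303 + 599 = 296)
O - (6 - 4*(-5))*(14 - 2*(-2)) = 296 - (6 - 4*(-5))*(14 - 2*(-2)) = 296 - (6 + 20)*(14 + 4) = 296 - 26*18 = 296 - 1*468 = 296 - 468 = -172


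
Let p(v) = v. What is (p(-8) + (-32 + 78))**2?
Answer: 1444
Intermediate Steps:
(p(-8) + (-32 + 78))**2 = (-8 + (-32 + 78))**2 = (-8 + 46)**2 = 38**2 = 1444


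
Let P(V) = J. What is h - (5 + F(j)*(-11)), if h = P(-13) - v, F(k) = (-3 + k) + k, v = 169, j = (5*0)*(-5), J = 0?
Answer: -207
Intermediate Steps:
P(V) = 0
j = 0 (j = 0*(-5) = 0)
F(k) = -3 + 2*k
h = -169 (h = 0 - 1*169 = 0 - 169 = -169)
h - (5 + F(j)*(-11)) = -169 - (5 + (-3 + 2*0)*(-11)) = -169 - (5 + (-3 + 0)*(-11)) = -169 - (5 - 3*(-11)) = -169 - (5 + 33) = -169 - 1*38 = -169 - 38 = -207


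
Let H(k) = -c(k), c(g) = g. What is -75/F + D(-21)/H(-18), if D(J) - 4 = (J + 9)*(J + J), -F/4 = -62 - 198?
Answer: 52697/1872 ≈ 28.150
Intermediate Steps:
F = 1040 (F = -4*(-62 - 198) = -4*(-260) = 1040)
D(J) = 4 + 2*J*(9 + J) (D(J) = 4 + (J + 9)*(J + J) = 4 + (9 + J)*(2*J) = 4 + 2*J*(9 + J))
H(k) = -k
-75/F + D(-21)/H(-18) = -75/1040 + (4 + 2*(-21)² + 18*(-21))/((-1*(-18))) = -75*1/1040 + (4 + 2*441 - 378)/18 = -15/208 + (4 + 882 - 378)*(1/18) = -15/208 + 508*(1/18) = -15/208 + 254/9 = 52697/1872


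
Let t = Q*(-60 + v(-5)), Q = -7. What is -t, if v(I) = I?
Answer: -455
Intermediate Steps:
t = 455 (t = -7*(-60 - 5) = -7*(-65) = 455)
-t = -1*455 = -455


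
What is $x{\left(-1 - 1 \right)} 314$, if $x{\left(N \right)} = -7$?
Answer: $-2198$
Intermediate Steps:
$x{\left(-1 - 1 \right)} 314 = \left(-7\right) 314 = -2198$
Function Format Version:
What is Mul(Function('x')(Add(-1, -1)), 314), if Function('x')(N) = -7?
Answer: -2198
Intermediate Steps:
Mul(Function('x')(Add(-1, -1)), 314) = Mul(-7, 314) = -2198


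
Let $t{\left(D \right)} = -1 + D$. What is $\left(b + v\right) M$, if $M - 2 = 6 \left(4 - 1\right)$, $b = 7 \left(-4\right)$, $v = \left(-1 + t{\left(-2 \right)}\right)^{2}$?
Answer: $-240$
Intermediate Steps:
$v = 16$ ($v = \left(-1 - 3\right)^{2} = \left(-4\right)^{2} = 16$)
$b = -28$
$M = 20$ ($M = 2 + 6 \left(4 - 1\right) = 2 + 6 \cdot 3 = 2 + 18 = 20$)
$\left(b + v\right) M = \left(-28 + 16\right) 20 = \left(-12\right) 20 = -240$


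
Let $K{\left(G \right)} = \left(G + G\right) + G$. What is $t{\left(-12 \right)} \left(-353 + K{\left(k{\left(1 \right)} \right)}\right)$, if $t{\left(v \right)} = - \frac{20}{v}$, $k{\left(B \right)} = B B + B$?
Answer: $- \frac{1735}{3} \approx -578.33$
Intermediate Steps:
$k{\left(B \right)} = B + B^{2}$ ($k{\left(B \right)} = B^{2} + B = B + B^{2}$)
$K{\left(G \right)} = 3 G$ ($K{\left(G \right)} = 2 G + G = 3 G$)
$t{\left(-12 \right)} \left(-353 + K{\left(k{\left(1 \right)} \right)}\right) = - \frac{20}{-12} \left(-353 + 3 \cdot 1 \left(1 + 1\right)\right) = \left(-20\right) \left(- \frac{1}{12}\right) \left(-353 + 3 \cdot 1 \cdot 2\right) = \frac{5 \left(-353 + 3 \cdot 2\right)}{3} = \frac{5 \left(-353 + 6\right)}{3} = \frac{5}{3} \left(-347\right) = - \frac{1735}{3}$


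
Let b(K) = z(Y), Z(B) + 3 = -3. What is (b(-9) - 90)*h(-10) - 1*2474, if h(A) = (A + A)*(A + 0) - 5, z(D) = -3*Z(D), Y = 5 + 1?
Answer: -16514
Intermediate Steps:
Z(B) = -6 (Z(B) = -3 - 3 = -6)
Y = 6
z(D) = 18 (z(D) = -3*(-6) = 18)
b(K) = 18
h(A) = -5 + 2*A² (h(A) = (2*A)*A - 5 = 2*A² - 5 = -5 + 2*A²)
(b(-9) - 90)*h(-10) - 1*2474 = (18 - 90)*(-5 + 2*(-10)²) - 1*2474 = -72*(-5 + 2*100) - 2474 = -72*(-5 + 200) - 2474 = -72*195 - 2474 = -14040 - 2474 = -16514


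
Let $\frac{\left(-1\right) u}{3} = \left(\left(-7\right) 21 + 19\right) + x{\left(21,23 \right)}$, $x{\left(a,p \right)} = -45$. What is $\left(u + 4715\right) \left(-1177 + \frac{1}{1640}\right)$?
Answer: $- \frac{5051540143}{820} \approx -6.1604 \cdot 10^{6}$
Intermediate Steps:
$u = 519$ ($u = - 3 \left(\left(\left(-7\right) 21 + 19\right) - 45\right) = - 3 \left(\left(-147 + 19\right) - 45\right) = - 3 \left(-128 - 45\right) = \left(-3\right) \left(-173\right) = 519$)
$\left(u + 4715\right) \left(-1177 + \frac{1}{1640}\right) = \left(519 + 4715\right) \left(-1177 + \frac{1}{1640}\right) = 5234 \left(-1177 + \frac{1}{1640}\right) = 5234 \left(- \frac{1930279}{1640}\right) = - \frac{5051540143}{820}$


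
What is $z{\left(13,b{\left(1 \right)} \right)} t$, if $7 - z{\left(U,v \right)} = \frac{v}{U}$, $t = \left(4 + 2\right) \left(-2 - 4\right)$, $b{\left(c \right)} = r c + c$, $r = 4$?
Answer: $- \frac{3096}{13} \approx -238.15$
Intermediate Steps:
$b{\left(c \right)} = 5 c$ ($b{\left(c \right)} = 4 c + c = 5 c$)
$t = -36$ ($t = 6 \left(-6\right) = -36$)
$z{\left(U,v \right)} = 7 - \frac{v}{U}$
$z{\left(13,b{\left(1 \right)} \right)} t = \left(7 - \frac{5 \cdot 1}{13}\right) \left(-36\right) = \left(7 - 5 \cdot \frac{1}{13}\right) \left(-36\right) = \left(7 - \frac{5}{13}\right) \left(-36\right) = \frac{86}{13} \left(-36\right) = - \frac{3096}{13}$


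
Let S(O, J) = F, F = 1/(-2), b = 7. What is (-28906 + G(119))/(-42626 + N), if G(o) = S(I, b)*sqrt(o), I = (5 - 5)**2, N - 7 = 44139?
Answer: -14453/760 - sqrt(119)/3040 ≈ -19.021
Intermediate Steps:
N = 44146 (N = 7 + 44139 = 44146)
F = -1/2 (F = 1*(-1/2) = -1/2 ≈ -0.50000)
I = 0 (I = 0**2 = 0)
S(O, J) = -1/2
G(o) = -sqrt(o)/2
(-28906 + G(119))/(-42626 + N) = (-28906 - sqrt(119)/2)/(-42626 + 44146) = (-28906 - sqrt(119)/2)/1520 = (-28906 - sqrt(119)/2)*(1/1520) = -14453/760 - sqrt(119)/3040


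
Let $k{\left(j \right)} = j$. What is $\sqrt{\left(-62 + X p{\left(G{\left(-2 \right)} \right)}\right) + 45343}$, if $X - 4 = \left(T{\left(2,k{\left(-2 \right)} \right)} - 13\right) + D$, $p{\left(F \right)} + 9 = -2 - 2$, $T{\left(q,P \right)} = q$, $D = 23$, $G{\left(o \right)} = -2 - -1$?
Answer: $\sqrt{45073} \approx 212.3$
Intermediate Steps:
$G{\left(o \right)} = -1$ ($G{\left(o \right)} = -2 + 1 = -1$)
$p{\left(F \right)} = -13$ ($p{\left(F \right)} = -9 - 4 = -13$)
$X = 16$ ($X = 4 + \left(\left(2 - 13\right) + 23\right) = 4 + \left(-11 + 23\right) = 4 + 12 = 16$)
$\sqrt{\left(-62 + X p{\left(G{\left(-2 \right)} \right)}\right) + 45343} = \sqrt{\left(-62 + 16 \left(-13\right)\right) + 45343} = \sqrt{\left(-62 - 208\right) + 45343} = \sqrt{-270 + 45343} = \sqrt{45073}$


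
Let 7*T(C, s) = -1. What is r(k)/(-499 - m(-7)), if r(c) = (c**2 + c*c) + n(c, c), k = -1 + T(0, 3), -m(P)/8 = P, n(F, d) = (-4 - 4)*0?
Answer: -128/27195 ≈ -0.0047067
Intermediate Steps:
n(F, d) = 0 (n(F, d) = -8*0 = 0)
m(P) = -8*P
T(C, s) = -1/7 (T(C, s) = (1/7)*(-1) = -1/7)
k = -8/7 (k = -1 - 1/7 = -8/7 ≈ -1.1429)
r(c) = 2*c**2 (r(c) = (c**2 + c*c) + 0 = (c**2 + c**2) + 0 = 2*c**2 + 0 = 2*c**2)
r(k)/(-499 - m(-7)) = (2*(-8/7)**2)/(-499 - (-8)*(-7)) = (2*(64/49))/(-499 - 1*56) = 128/(49*(-499 - 56)) = (128/49)/(-555) = (128/49)*(-1/555) = -128/27195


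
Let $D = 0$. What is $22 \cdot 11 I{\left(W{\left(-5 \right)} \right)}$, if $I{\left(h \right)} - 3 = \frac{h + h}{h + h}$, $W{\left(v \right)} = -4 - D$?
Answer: $968$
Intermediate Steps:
$W{\left(v \right)} = -4$ ($W{\left(v \right)} = -4 - 0 = -4 + 0 = -4$)
$I{\left(h \right)} = 4$ ($I{\left(h \right)} = 3 + \frac{h + h}{h + h} = 3 + \frac{2 h}{2 h} = 3 + 2 h \frac{1}{2 h} = 3 + 1 = 4$)
$22 \cdot 11 I{\left(W{\left(-5 \right)} \right)} = 22 \cdot 11 \cdot 4 = 242 \cdot 4 = 968$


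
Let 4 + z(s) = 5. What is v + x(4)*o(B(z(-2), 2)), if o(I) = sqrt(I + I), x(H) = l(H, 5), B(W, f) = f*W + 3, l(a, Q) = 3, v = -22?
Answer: -22 + 3*sqrt(10) ≈ -12.513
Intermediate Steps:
z(s) = 1 (z(s) = -4 + 5 = 1)
B(W, f) = 3 + W*f (B(W, f) = W*f + 3 = 3 + W*f)
x(H) = 3
o(I) = sqrt(2)*sqrt(I) (o(I) = sqrt(2*I) = sqrt(2)*sqrt(I))
v + x(4)*o(B(z(-2), 2)) = -22 + 3*(sqrt(2)*sqrt(3 + 1*2)) = -22 + 3*(sqrt(2)*sqrt(3 + 2)) = -22 + 3*(sqrt(2)*sqrt(5)) = -22 + 3*sqrt(10)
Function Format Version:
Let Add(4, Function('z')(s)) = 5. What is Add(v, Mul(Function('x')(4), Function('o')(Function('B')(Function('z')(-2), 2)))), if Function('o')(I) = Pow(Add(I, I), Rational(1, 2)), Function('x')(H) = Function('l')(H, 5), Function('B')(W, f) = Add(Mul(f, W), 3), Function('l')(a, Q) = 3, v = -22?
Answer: Add(-22, Mul(3, Pow(10, Rational(1, 2)))) ≈ -12.513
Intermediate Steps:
Function('z')(s) = 1 (Function('z')(s) = Add(-4, 5) = 1)
Function('B')(W, f) = Add(3, Mul(W, f)) (Function('B')(W, f) = Add(Mul(W, f), 3) = Add(3, Mul(W, f)))
Function('x')(H) = 3
Function('o')(I) = Mul(Pow(2, Rational(1, 2)), Pow(I, Rational(1, 2))) (Function('o')(I) = Pow(Mul(2, I), Rational(1, 2)) = Mul(Pow(2, Rational(1, 2)), Pow(I, Rational(1, 2))))
Add(v, Mul(Function('x')(4), Function('o')(Function('B')(Function('z')(-2), 2)))) = Add(-22, Mul(3, Mul(Pow(2, Rational(1, 2)), Pow(Add(3, Mul(1, 2)), Rational(1, 2))))) = Add(-22, Mul(3, Mul(Pow(2, Rational(1, 2)), Pow(Add(3, 2), Rational(1, 2))))) = Add(-22, Mul(3, Mul(Pow(2, Rational(1, 2)), Pow(5, Rational(1, 2))))) = Add(-22, Mul(3, Pow(10, Rational(1, 2))))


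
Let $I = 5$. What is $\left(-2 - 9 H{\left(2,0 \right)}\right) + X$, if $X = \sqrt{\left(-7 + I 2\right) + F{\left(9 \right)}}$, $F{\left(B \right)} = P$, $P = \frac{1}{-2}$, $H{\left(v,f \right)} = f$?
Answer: $-2 + \frac{\sqrt{10}}{2} \approx -0.41886$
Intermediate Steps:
$P = - \frac{1}{2} \approx -0.5$
$F{\left(B \right)} = - \frac{1}{2}$
$X = \frac{\sqrt{10}}{2}$ ($X = \sqrt{\left(-7 + 5 \cdot 2\right) - \frac{1}{2}} = \sqrt{\left(-7 + 10\right) - \frac{1}{2}} = \sqrt{3 - \frac{1}{2}} = \sqrt{\frac{5}{2}} = \frac{\sqrt{10}}{2} \approx 1.5811$)
$\left(-2 - 9 H{\left(2,0 \right)}\right) + X = \left(-2 - 0\right) + \frac{\sqrt{10}}{2} = \left(-2 + 0\right) + \frac{\sqrt{10}}{2} = -2 + \frac{\sqrt{10}}{2}$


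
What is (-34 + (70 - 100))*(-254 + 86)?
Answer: 10752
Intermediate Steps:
(-34 + (70 - 100))*(-254 + 86) = (-34 - 30)*(-168) = -64*(-168) = 10752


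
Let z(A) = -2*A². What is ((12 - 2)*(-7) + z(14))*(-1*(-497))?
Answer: -229614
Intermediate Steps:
((12 - 2)*(-7) + z(14))*(-1*(-497)) = ((12 - 2)*(-7) - 2*14²)*(-1*(-497)) = (10*(-7) - 2*196)*497 = (-70 - 392)*497 = -462*497 = -229614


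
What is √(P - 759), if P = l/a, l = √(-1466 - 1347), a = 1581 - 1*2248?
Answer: √(-337670751 - 667*I*√2813)/667 ≈ 0.0014431 - 27.55*I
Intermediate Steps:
a = -667 (a = 1581 - 2248 = -667)
l = I*√2813 (l = √(-2813) = I*√2813 ≈ 53.038*I)
P = -I*√2813/667 (P = (I*√2813)/(-667) = (I*√2813)*(-1/667) = -I*√2813/667 ≈ -0.079517*I)
√(P - 759) = √(-I*√2813/667 - 759) = √(-759 - I*√2813/667)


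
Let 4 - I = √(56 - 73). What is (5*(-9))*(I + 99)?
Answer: -4635 + 45*I*√17 ≈ -4635.0 + 185.54*I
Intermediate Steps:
I = 4 - I*√17 (I = 4 - √(56 - 73) = 4 - √(-17) = 4 - I*√17 ≈ 4.0 - 4.1231*I)
(5*(-9))*(I + 99) = (5*(-9))*((4 - I*√17) + 99) = -45*(103 - I*√17) = -4635 + 45*I*√17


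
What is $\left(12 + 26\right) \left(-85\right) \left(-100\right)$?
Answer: $323000$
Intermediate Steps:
$\left(12 + 26\right) \left(-85\right) \left(-100\right) = 38 \left(-85\right) \left(-100\right) = \left(-3230\right) \left(-100\right) = 323000$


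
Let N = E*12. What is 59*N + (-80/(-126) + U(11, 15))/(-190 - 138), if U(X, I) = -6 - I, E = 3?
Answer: 43891619/20664 ≈ 2124.1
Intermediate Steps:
N = 36 (N = 3*12 = 36)
59*N + (-80/(-126) + U(11, 15))/(-190 - 138) = 59*36 + (-80/(-126) + (-6 - 1*15))/(-190 - 138) = 2124 + (-80*(-1/126) + (-6 - 15))/(-328) = 2124 + (40/63 - 21)*(-1/328) = 2124 - 1283/63*(-1/328) = 2124 + 1283/20664 = 43891619/20664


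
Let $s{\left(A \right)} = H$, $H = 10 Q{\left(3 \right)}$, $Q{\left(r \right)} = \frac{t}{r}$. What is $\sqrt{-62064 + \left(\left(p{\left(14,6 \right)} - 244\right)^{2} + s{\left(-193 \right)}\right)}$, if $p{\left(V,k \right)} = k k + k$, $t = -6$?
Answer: $4 i \sqrt{1330} \approx 145.88 i$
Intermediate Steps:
$Q{\left(r \right)} = - \frac{6}{r}$
$p{\left(V,k \right)} = k + k^{2}$ ($p{\left(V,k \right)} = k^{2} + k = k + k^{2}$)
$H = -20$ ($H = 10 \left(- \frac{6}{3}\right) = 10 \left(\left(-6\right) \frac{1}{3}\right) = 10 \left(-2\right) = -20$)
$s{\left(A \right)} = -20$
$\sqrt{-62064 + \left(\left(p{\left(14,6 \right)} - 244\right)^{2} + s{\left(-193 \right)}\right)} = \sqrt{-62064 - \left(20 - \left(6 \left(1 + 6\right) - 244\right)^{2}\right)} = \sqrt{-62064 - \left(20 - \left(6 \cdot 7 - 244\right)^{2}\right)} = \sqrt{-62064 - \left(20 - \left(42 - 244\right)^{2}\right)} = \sqrt{-62064 - \left(20 - \left(-202\right)^{2}\right)} = \sqrt{-62064 + \left(40804 - 20\right)} = \sqrt{-62064 + 40784} = \sqrt{-21280} = 4 i \sqrt{1330}$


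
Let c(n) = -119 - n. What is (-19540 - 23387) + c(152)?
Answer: -43198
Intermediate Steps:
(-19540 - 23387) + c(152) = (-19540 - 23387) + (-119 - 1*152) = -42927 + (-119 - 152) = -42927 - 271 = -43198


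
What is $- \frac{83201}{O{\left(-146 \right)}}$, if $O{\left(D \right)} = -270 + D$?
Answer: $\frac{83201}{416} \approx 200.0$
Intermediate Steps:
$- \frac{83201}{O{\left(-146 \right)}} = - \frac{83201}{-270 - 146} = - \frac{83201}{-416} = \left(-83201\right) \left(- \frac{1}{416}\right) = \frac{83201}{416}$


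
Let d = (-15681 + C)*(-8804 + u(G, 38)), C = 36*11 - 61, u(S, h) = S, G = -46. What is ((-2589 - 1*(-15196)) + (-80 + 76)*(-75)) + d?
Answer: 135825007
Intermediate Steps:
C = 335 (C = 396 - 61 = 335)
d = 135812100 (d = (-15681 + 335)*(-8804 - 46) = -15346*(-8850) = 135812100)
((-2589 - 1*(-15196)) + (-80 + 76)*(-75)) + d = ((-2589 - 1*(-15196)) + (-80 + 76)*(-75)) + 135812100 = ((-2589 + 15196) - 4*(-75)) + 135812100 = (12607 + 300) + 135812100 = 12907 + 135812100 = 135825007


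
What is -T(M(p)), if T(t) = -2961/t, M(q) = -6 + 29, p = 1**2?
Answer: 2961/23 ≈ 128.74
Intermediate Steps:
p = 1
M(q) = 23
-T(M(p)) = -(-2961)/23 = -1*(-2961/23) = 2961/23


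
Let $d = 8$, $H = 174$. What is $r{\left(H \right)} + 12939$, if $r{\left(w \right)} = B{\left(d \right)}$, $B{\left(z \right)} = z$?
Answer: $12947$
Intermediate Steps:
$r{\left(w \right)} = 8$
$r{\left(H \right)} + 12939 = 8 + 12939 = 12947$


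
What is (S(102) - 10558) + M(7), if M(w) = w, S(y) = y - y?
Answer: -10551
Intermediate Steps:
S(y) = 0
(S(102) - 10558) + M(7) = (0 - 10558) + 7 = -10558 + 7 = -10551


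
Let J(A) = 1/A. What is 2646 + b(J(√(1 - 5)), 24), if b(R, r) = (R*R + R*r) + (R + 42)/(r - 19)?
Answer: 53083/20 - 121*I/10 ≈ 2654.1 - 12.1*I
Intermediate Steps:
b(R, r) = R² + R*r + (42 + R)/(-19 + r) (b(R, r) = (R² + R*r) + (42 + R)/(-19 + r) = R² + R*r + (42 + R)/(-19 + r))
2646 + b(J(√(1 - 5)), 24) = 2646 + (42 + 1/(√(1 - 5)) - 19/(1 - 5) + 24²/√(1 - 5) + 24*(1/(√(1 - 5)))² - 19*24/√(1 - 5))/(-19 + 24) = 2646 + (42 + 1/(√(-4)) - 19*(1/(√(-4)))² + 576/√(-4) + 24*(1/(√(-4)))² - 19*24/√(-4))/5 = 2646 + (42 + 1/(2*I) - 19*(1/(2*I))² + 576/(2*I) + 24*(1/(2*I))² - 19*24/2*I)/5 = 2646 + (42 - I/2 - 19*(-I/2)² - I/2*576 + 24*(-I/2)² - 19*(-I/2)*24)/5 = 2646 + (42 - I/2 - 19*(-¼) - 288*I + 24*(-¼) + 228*I)/5 = 2646 + (42 - I/2 + 19/4 - 288*I - 6 + 228*I)/5 = 2646 + (163/4 - 121*I/2)/5 = 2646 + (163/20 - 121*I/10) = 53083/20 - 121*I/10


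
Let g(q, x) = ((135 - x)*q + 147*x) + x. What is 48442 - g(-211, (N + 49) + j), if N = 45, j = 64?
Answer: 20205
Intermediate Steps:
g(q, x) = 148*x + q*(135 - x) (g(q, x) = (q*(135 - x) + 147*x) + x = (147*x + q*(135 - x)) + x = 148*x + q*(135 - x))
48442 - g(-211, (N + 49) + j) = 48442 - (135*(-211) + 148*((45 + 49) + 64) - 1*(-211)*((45 + 49) + 64)) = 48442 - (-28485 + 148*(94 + 64) - 1*(-211)*(94 + 64)) = 48442 - (-28485 + 148*158 - 1*(-211)*158) = 48442 - (-28485 + 23384 + 33338) = 48442 - 1*28237 = 48442 - 28237 = 20205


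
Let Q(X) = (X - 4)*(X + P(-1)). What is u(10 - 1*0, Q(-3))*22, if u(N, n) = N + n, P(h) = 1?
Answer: 528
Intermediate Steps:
Q(X) = (1 + X)*(-4 + X) (Q(X) = (X - 4)*(X + 1) = (-4 + X)*(1 + X) = (1 + X)*(-4 + X))
u(10 - 1*0, Q(-3))*22 = ((10 - 1*0) + (-4 + (-3)² - 3*(-3)))*22 = ((10 + 0) + (-4 + 9 + 9))*22 = (10 + 14)*22 = 24*22 = 528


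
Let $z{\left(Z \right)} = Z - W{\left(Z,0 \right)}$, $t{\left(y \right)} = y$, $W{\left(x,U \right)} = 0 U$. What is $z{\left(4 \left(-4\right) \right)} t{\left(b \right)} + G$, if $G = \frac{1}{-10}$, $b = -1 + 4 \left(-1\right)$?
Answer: $\frac{799}{10} \approx 79.9$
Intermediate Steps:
$W{\left(x,U \right)} = 0$
$b = -5$ ($b = -1 - 4 = -5$)
$z{\left(Z \right)} = Z$ ($z{\left(Z \right)} = Z - 0 = Z + 0 = Z$)
$G = - \frac{1}{10} \approx -0.1$
$z{\left(4 \left(-4\right) \right)} t{\left(b \right)} + G = 4 \left(-4\right) \left(-5\right) - \frac{1}{10} = \left(-16\right) \left(-5\right) - \frac{1}{10} = 80 - \frac{1}{10} = \frac{799}{10}$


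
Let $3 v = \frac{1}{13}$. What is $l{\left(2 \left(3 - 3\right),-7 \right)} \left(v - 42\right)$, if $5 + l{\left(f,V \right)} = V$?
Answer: $\frac{6548}{13} \approx 503.69$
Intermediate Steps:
$l{\left(f,V \right)} = -5 + V$
$v = \frac{1}{39}$ ($v = \frac{1}{3 \cdot 13} = \frac{1}{3} \cdot \frac{1}{13} = \frac{1}{39} \approx 0.025641$)
$l{\left(2 \left(3 - 3\right),-7 \right)} \left(v - 42\right) = \left(-5 - 7\right) \left(\frac{1}{39} - 42\right) = \left(-12\right) \left(- \frac{1637}{39}\right) = \frac{6548}{13}$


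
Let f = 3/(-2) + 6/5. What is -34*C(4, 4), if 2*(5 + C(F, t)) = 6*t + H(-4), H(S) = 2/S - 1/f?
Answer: -1717/6 ≈ -286.17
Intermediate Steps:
f = -3/10 (f = 3*(-½) + 6*(⅕) = -3/2 + 6/5 = -3/10 ≈ -0.30000)
H(S) = 10/3 + 2/S (H(S) = 2/S - 1/(-3/10) = 2/S - 1*(-10/3) = 2/S + 10/3 = 10/3 + 2/S)
C(F, t) = -43/12 + 3*t (C(F, t) = -5 + (6*t + (10/3 + 2/(-4)))/2 = -5 + (6*t + (10/3 + 2*(-¼)))/2 = -5 + (6*t + (10/3 - ½))/2 = -5 + (6*t + 17/6)/2 = -5 + (17/6 + 6*t)/2 = -5 + (17/12 + 3*t) = -43/12 + 3*t)
-34*C(4, 4) = -34*(-43/12 + 3*4) = -34*(-43/12 + 12) = -34*101/12 = -1717/6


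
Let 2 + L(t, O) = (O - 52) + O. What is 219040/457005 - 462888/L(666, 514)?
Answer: -21132878548/44512287 ≈ -474.77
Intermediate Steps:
L(t, O) = -54 + 2*O (L(t, O) = -2 + ((O - 52) + O) = -2 + ((-52 + O) + O) = -2 + (-52 + 2*O) = -54 + 2*O)
219040/457005 - 462888/L(666, 514) = 219040/457005 - 462888/(-54 + 2*514) = 219040*(1/457005) - 462888/(-54 + 1028) = 43808/91401 - 462888/974 = 43808/91401 - 462888*1/974 = 43808/91401 - 231444/487 = -21132878548/44512287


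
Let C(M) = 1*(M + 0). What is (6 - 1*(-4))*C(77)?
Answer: 770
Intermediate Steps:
C(M) = M (C(M) = 1*M = M)
(6 - 1*(-4))*C(77) = (6 - 1*(-4))*77 = (6 + 4)*77 = 10*77 = 770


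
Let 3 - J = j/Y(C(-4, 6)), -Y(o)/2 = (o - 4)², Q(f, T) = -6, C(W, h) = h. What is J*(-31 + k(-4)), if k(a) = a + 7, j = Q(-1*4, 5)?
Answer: -63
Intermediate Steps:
Y(o) = -2*(-4 + o)² (Y(o) = -2*(o - 4)² = -2*(-4 + o)²)
j = -6
k(a) = 7 + a
J = 9/4 (J = 3 - (-6)/((-2*(-4 + 6)²)) = 3 - (-6)/((-2*2²)) = 3 - (-6)/((-2*4)) = 3 - (-6)/(-8) = 3 - (-6)*(-1)/8 = 3 - 1*¾ = 3 - ¾ = 9/4 ≈ 2.2500)
J*(-31 + k(-4)) = 9*(-31 + (7 - 4))/4 = 9*(-31 + 3)/4 = (9/4)*(-28) = -63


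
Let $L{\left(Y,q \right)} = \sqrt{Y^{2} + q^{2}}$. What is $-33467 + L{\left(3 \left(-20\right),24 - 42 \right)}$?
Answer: $-33467 + 6 \sqrt{109} \approx -33404.0$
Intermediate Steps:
$-33467 + L{\left(3 \left(-20\right),24 - 42 \right)} = -33467 + \sqrt{\left(3 \left(-20\right)\right)^{2} + \left(24 - 42\right)^{2}} = -33467 + \sqrt{\left(-60\right)^{2} + \left(-18\right)^{2}} = -33467 + \sqrt{3600 + 324} = -33467 + \sqrt{3924} = -33467 + 6 \sqrt{109}$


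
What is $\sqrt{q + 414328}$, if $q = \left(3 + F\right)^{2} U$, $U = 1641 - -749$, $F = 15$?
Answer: $4 \sqrt{74293} \approx 1090.3$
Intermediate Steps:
$U = 2390$ ($U = 1641 + 749 = 2390$)
$q = 774360$ ($q = \left(3 + 15\right)^{2} \cdot 2390 = 18^{2} \cdot 2390 = 324 \cdot 2390 = 774360$)
$\sqrt{q + 414328} = \sqrt{774360 + 414328} = \sqrt{1188688} = 4 \sqrt{74293}$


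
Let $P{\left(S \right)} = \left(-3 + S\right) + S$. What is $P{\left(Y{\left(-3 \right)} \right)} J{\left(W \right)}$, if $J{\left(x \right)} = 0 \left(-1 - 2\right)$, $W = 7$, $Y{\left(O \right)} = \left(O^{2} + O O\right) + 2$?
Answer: $0$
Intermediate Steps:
$Y{\left(O \right)} = 2 + 2 O^{2}$ ($Y{\left(O \right)} = \left(O^{2} + O^{2}\right) + 2 = 2 O^{2} + 2 = 2 + 2 O^{2}$)
$P{\left(S \right)} = -3 + 2 S$
$J{\left(x \right)} = 0$ ($J{\left(x \right)} = 0 \left(-3\right) = 0$)
$P{\left(Y{\left(-3 \right)} \right)} J{\left(W \right)} = \left(-3 + 2 \left(2 + 2 \left(-3\right)^{2}\right)\right) 0 = \left(-3 + 2 \left(2 + 2 \cdot 9\right)\right) 0 = \left(-3 + 2 \left(2 + 18\right)\right) 0 = \left(-3 + 2 \cdot 20\right) 0 = \left(-3 + 40\right) 0 = 37 \cdot 0 = 0$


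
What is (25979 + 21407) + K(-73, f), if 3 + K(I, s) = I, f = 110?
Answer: 47310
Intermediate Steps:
K(I, s) = -3 + I
(25979 + 21407) + K(-73, f) = (25979 + 21407) + (-3 - 73) = 47386 - 76 = 47310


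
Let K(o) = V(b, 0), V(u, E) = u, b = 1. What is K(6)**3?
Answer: 1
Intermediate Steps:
K(o) = 1
K(6)**3 = 1**3 = 1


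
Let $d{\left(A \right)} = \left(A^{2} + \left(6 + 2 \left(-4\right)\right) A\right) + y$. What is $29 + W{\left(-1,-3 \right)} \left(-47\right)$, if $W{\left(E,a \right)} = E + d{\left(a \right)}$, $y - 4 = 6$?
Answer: $-1099$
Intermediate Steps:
$y = 10$ ($y = 4 + 6 = 10$)
$d{\left(A \right)} = 10 + A^{2} - 2 A$ ($d{\left(A \right)} = \left(A^{2} + \left(6 + 2 \left(-4\right)\right) A\right) + 10 = \left(A^{2} + \left(6 - 8\right) A\right) + 10 = \left(A^{2} - 2 A\right) + 10 = 10 + A^{2} - 2 A$)
$W{\left(E,a \right)} = 10 + E + a^{2} - 2 a$ ($W{\left(E,a \right)} = E + \left(10 + a^{2} - 2 a\right) = 10 + E + a^{2} - 2 a$)
$29 + W{\left(-1,-3 \right)} \left(-47\right) = 29 + \left(10 - 1 + \left(-3\right)^{2} - -6\right) \left(-47\right) = 29 + \left(10 - 1 + 9 + 6\right) \left(-47\right) = 29 + 24 \left(-47\right) = 29 - 1128 = -1099$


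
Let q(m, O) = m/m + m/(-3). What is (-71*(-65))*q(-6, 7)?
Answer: 13845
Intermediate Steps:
q(m, O) = 1 - m/3 (q(m, O) = 1 + m*(-⅓) = 1 - m/3)
(-71*(-65))*q(-6, 7) = (-71*(-65))*(1 - ⅓*(-6)) = 4615*(1 + 2) = 4615*3 = 13845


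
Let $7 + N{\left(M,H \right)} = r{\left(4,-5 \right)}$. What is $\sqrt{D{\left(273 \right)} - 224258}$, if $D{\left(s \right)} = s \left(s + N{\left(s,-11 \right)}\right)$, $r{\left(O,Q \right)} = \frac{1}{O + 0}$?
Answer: $\frac{i \sqrt{606287}}{2} \approx 389.32 i$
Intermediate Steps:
$r{\left(O,Q \right)} = \frac{1}{O}$
$N{\left(M,H \right)} = - \frac{27}{4}$ ($N{\left(M,H \right)} = -7 + \frac{1}{4} = - \frac{27}{4}$)
$D{\left(s \right)} = s \left(- \frac{27}{4} + s\right)$ ($D{\left(s \right)} = s \left(s - \frac{27}{4}\right) = s \left(- \frac{27}{4} + s\right)$)
$\sqrt{D{\left(273 \right)} - 224258} = \sqrt{\frac{1}{4} \cdot 273 \left(-27 + 4 \cdot 273\right) - 224258} = \sqrt{\frac{1}{4} \cdot 273 \left(-27 + 1092\right) - 224258} = \sqrt{\frac{1}{4} \cdot 273 \cdot 1065 - 224258} = \sqrt{\frac{290745}{4} - 224258} = \sqrt{- \frac{606287}{4}} = \frac{i \sqrt{606287}}{2}$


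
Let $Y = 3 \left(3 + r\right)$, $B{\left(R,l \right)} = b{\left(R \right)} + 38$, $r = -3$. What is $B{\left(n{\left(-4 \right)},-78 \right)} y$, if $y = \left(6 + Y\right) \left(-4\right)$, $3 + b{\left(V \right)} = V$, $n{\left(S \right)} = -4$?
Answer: $-744$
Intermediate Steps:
$b{\left(V \right)} = -3 + V$
$B{\left(R,l \right)} = 35 + R$ ($B{\left(R,l \right)} = \left(-3 + R\right) + 38 = 35 + R$)
$Y = 0$ ($Y = 3 \left(3 - 3\right) = 3 \cdot 0 = 0$)
$y = -24$ ($y = \left(6 + 0\right) \left(-4\right) = 6 \left(-4\right) = -24$)
$B{\left(n{\left(-4 \right)},-78 \right)} y = \left(35 - 4\right) \left(-24\right) = 31 \left(-24\right) = -744$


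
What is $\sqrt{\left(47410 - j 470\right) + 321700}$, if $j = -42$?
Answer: $5 \sqrt{15554} \approx 623.58$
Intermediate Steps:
$\sqrt{\left(47410 - j 470\right) + 321700} = \sqrt{\left(47410 - \left(-42\right) 470\right) + 321700} = \sqrt{\left(47410 - -19740\right) + 321700} = \sqrt{\left(47410 + 19740\right) + 321700} = \sqrt{67150 + 321700} = \sqrt{388850} = 5 \sqrt{15554}$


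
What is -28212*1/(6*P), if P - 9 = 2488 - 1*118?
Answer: -4702/2379 ≈ -1.9765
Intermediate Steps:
P = 2379 (P = 9 + (2488 - 1*118) = 9 + (2488 - 118) = 9 + 2370 = 2379)
-28212*1/(6*P) = -28212/(6*2379) = -28212/14274 = -28212*1/14274 = -4702/2379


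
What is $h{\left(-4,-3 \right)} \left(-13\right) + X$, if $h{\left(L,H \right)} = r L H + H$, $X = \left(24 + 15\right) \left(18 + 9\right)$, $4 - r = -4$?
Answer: $-156$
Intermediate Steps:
$r = 8$ ($r = 4 - -4 = 4 + 4 = 8$)
$X = 1053$ ($X = 39 \cdot 27 = 1053$)
$h{\left(L,H \right)} = H + 8 H L$ ($h{\left(L,H \right)} = 8 L H + H = 8 H L + H = H + 8 H L$)
$h{\left(-4,-3 \right)} \left(-13\right) + X = - 3 \left(1 + 8 \left(-4\right)\right) \left(-13\right) + 1053 = - 3 \left(1 - 32\right) \left(-13\right) + 1053 = \left(-3\right) \left(-31\right) \left(-13\right) + 1053 = 93 \left(-13\right) + 1053 = -1209 + 1053 = -156$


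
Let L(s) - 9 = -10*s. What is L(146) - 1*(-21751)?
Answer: 20300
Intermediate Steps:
L(s) = 9 - 10*s
L(146) - 1*(-21751) = (9 - 10*146) - 1*(-21751) = (9 - 1460) + 21751 = -1451 + 21751 = 20300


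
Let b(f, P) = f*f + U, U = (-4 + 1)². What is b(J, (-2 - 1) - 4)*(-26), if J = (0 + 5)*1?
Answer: -884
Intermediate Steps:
U = 9 (U = (-3)² = 9)
J = 5 (J = 5*1 = 5)
b(f, P) = 9 + f² (b(f, P) = f*f + 9 = f² + 9 = 9 + f²)
b(J, (-2 - 1) - 4)*(-26) = (9 + 5²)*(-26) = (9 + 25)*(-26) = 34*(-26) = -884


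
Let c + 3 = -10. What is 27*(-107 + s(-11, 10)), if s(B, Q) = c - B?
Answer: -2943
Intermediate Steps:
c = -13 (c = -3 - 10 = -13)
s(B, Q) = -13 - B
27*(-107 + s(-11, 10)) = 27*(-107 + (-13 - 1*(-11))) = 27*(-107 + (-13 + 11)) = 27*(-107 - 2) = 27*(-109) = -2943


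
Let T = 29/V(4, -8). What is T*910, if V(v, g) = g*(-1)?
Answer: 13195/4 ≈ 3298.8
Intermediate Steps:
V(v, g) = -g
T = 29/8 (T = 29/((-1*(-8))) = 29/8 ≈ 3.6250)
T*910 = (29/8)*910 = 13195/4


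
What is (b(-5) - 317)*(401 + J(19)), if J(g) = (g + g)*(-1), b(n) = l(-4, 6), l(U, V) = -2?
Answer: -115797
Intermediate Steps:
b(n) = -2
J(g) = -2*g (J(g) = (2*g)*(-1) = -2*g)
(b(-5) - 317)*(401 + J(19)) = (-2 - 317)*(401 - 2*19) = -319*(401 - 38) = -319*363 = -115797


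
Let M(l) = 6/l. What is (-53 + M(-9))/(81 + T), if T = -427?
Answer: 161/1038 ≈ 0.15511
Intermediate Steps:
(-53 + M(-9))/(81 + T) = (-53 + 6/(-9))/(81 - 427) = (-53 + 6*(-1/9))/(-346) = (-53 - 2/3)*(-1/346) = -161/3*(-1/346) = 161/1038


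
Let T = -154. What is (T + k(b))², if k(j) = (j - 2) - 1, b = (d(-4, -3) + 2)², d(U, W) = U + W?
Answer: 17424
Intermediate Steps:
b = 25 (b = ((-4 - 3) + 2)² = (-7 + 2)² = (-5)² = 25)
k(j) = -3 + j (k(j) = (-2 + j) - 1 = -3 + j)
(T + k(b))² = (-154 + (-3 + 25))² = (-154 + 22)² = (-132)² = 17424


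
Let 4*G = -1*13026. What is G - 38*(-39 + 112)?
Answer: -12061/2 ≈ -6030.5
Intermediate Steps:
G = -6513/2 (G = (-1*13026)/4 = (¼)*(-13026) = -6513/2 ≈ -3256.5)
G - 38*(-39 + 112) = -6513/2 - 38*(-39 + 112) = -6513/2 - 38*73 = -6513/2 - 2774 = -12061/2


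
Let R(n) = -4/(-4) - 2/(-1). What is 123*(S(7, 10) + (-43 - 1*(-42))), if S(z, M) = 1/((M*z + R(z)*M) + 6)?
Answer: -12915/106 ≈ -121.84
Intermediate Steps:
R(n) = 3 (R(n) = -4*(-¼) - 2*(-1) = 1 + 2 = 3)
S(z, M) = 1/(6 + 3*M + M*z) (S(z, M) = 1/((M*z + 3*M) + 6) = 1/((3*M + M*z) + 6) = 1/(6 + 3*M + M*z))
123*(S(7, 10) + (-43 - 1*(-42))) = 123*(1/(6 + 3*10 + 10*7) + (-43 - 1*(-42))) = 123*(1/(6 + 30 + 70) + (-43 + 42)) = 123*(1/106 - 1) = 123*(-105/106) = -12915/106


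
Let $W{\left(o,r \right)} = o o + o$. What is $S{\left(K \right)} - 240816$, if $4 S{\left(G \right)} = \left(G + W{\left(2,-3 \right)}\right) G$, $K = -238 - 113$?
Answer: $- \frac{842169}{4} \approx -2.1054 \cdot 10^{5}$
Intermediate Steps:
$K = -351$ ($K = -238 - 113 = -351$)
$W{\left(o,r \right)} = o + o^{2}$ ($W{\left(o,r \right)} = o^{2} + o = o + o^{2}$)
$S{\left(G \right)} = \frac{G \left(6 + G\right)}{4}$ ($S{\left(G \right)} = \frac{\left(G + 2 \left(1 + 2\right)\right) G}{4} = \frac{\left(G + 2 \cdot 3\right) G}{4} = \frac{\left(G + 6\right) G}{4} = \frac{\left(6 + G\right) G}{4} = \frac{G \left(6 + G\right)}{4}$)
$S{\left(K \right)} - 240816 = \frac{1}{4} \left(-351\right) \left(6 - 351\right) - 240816 = \frac{1}{4} \left(-351\right) \left(-345\right) - 240816 = \frac{121095}{4} - 240816 = - \frac{842169}{4}$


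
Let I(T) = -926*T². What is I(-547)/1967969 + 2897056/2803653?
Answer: -771099906502438/5517502190757 ≈ -139.76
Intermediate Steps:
I(-547)/1967969 + 2897056/2803653 = -926*(-547)²/1967969 + 2897056/2803653 = -926*299209*(1/1967969) + 2897056*(1/2803653) = -277067534*1/1967969 + 2897056/2803653 = -277067534/1967969 + 2897056/2803653 = -771099906502438/5517502190757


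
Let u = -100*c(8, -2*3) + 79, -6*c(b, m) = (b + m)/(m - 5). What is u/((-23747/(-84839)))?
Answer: 212691373/783651 ≈ 271.41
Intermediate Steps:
c(b, m) = -(b + m)/(6*(-5 + m)) (c(b, m) = -(b + m)/(6*(m - 5)) = -(b + m)/(6*(-5 + m)))
u = 2507/33 (u = -50*(-1*8 - (-2)*3)/(3*(-5 - 2*3)) + 79 = -50*(-8 - 1*(-6))/(3*(-5 - 6)) + 79 = -50*(-8 + 6)/(3*(-11)) + 79 = -50*(-1)*(-2)/(3*11) + 79 = -100*1/33 + 79 = -100/33 + 79 = 2507/33 ≈ 75.970)
u/((-23747/(-84839))) = 2507/(33*((-23747/(-84839)))) = 2507/(33*((-23747*(-1)/84839))) = 2507/(33*((-1*(-23747/84839)))) = 2507/(33*(23747/84839)) = (2507/33)*(84839/23747) = 212691373/783651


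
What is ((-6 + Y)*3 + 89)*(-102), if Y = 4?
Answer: -8466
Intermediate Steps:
((-6 + Y)*3 + 89)*(-102) = ((-6 + 4)*3 + 89)*(-102) = (-2*3 + 89)*(-102) = (-6 + 89)*(-102) = 83*(-102) = -8466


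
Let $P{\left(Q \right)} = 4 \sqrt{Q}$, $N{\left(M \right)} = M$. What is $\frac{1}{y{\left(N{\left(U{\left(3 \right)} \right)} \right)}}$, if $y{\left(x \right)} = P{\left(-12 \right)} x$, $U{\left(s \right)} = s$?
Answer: $- \frac{i \sqrt{3}}{72} \approx - 0.024056 i$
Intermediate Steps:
$y{\left(x \right)} = 8 i x \sqrt{3}$ ($y{\left(x \right)} = 4 \sqrt{-12} x = 4 \cdot 2 i \sqrt{3} x = 8 i \sqrt{3} x = 8 i x \sqrt{3}$)
$\frac{1}{y{\left(N{\left(U{\left(3 \right)} \right)} \right)}} = \frac{1}{8 i 3 \sqrt{3}} = \frac{1}{24 i \sqrt{3}} = - \frac{i \sqrt{3}}{72}$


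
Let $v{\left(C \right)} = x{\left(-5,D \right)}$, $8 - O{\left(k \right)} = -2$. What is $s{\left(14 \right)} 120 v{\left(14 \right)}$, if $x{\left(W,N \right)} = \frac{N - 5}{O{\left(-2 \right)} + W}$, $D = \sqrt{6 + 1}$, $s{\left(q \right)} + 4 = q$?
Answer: $-1200 + 240 \sqrt{7} \approx -565.02$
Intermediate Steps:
$O{\left(k \right)} = 10$ ($O{\left(k \right)} = 8 - -2 = 8 + 2 = 10$)
$s{\left(q \right)} = -4 + q$
$D = \sqrt{7} \approx 2.6458$
$x{\left(W,N \right)} = \frac{-5 + N}{10 + W}$ ($x{\left(W,N \right)} = \frac{N - 5}{10 + W} = \frac{-5 + N}{10 + W}$)
$v{\left(C \right)} = -1 + \frac{\sqrt{7}}{5}$ ($v{\left(C \right)} = \frac{-5 + \sqrt{7}}{10 - 5} = \frac{-5 + \sqrt{7}}{5} = -1 + \frac{\sqrt{7}}{5}$)
$s{\left(14 \right)} 120 v{\left(14 \right)} = \left(-4 + 14\right) 120 \left(-1 + \frac{\sqrt{7}}{5}\right) = 10 \cdot 120 \left(-1 + \frac{\sqrt{7}}{5}\right) = 1200 \left(-1 + \frac{\sqrt{7}}{5}\right) = -1200 + 240 \sqrt{7}$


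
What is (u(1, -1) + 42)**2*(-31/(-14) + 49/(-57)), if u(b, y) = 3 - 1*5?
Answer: 864800/399 ≈ 2167.4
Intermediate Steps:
u(b, y) = -2 (u(b, y) = 3 - 5 = -2)
(u(1, -1) + 42)**2*(-31/(-14) + 49/(-57)) = (-2 + 42)**2*(-31/(-14) + 49/(-57)) = 40**2*(-31*(-1/14) + 49*(-1/57)) = 1600*(31/14 - 49/57) = 1600*(1081/798) = 864800/399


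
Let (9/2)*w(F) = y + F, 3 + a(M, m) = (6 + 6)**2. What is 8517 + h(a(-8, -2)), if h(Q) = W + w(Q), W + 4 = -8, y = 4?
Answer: 76835/9 ≈ 8537.2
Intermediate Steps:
a(M, m) = 141 (a(M, m) = -3 + (6 + 6)**2 = -3 + 12**2 = -3 + 144 = 141)
w(F) = 8/9 + 2*F/9 (w(F) = 2*(4 + F)/9 = 8/9 + 2*F/9)
W = -12 (W = -4 - 8 = -12)
h(Q) = -100/9 + 2*Q/9 (h(Q) = -12 + (8/9 + 2*Q/9) = -100/9 + 2*Q/9)
8517 + h(a(-8, -2)) = 8517 + (-100/9 + (2/9)*141) = 8517 + (-100/9 + 94/3) = 8517 + 182/9 = 76835/9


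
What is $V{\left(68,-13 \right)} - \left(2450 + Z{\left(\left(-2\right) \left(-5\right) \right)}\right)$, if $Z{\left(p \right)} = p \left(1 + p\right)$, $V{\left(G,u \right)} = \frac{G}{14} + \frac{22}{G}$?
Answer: $- \frac{608047}{238} \approx -2554.8$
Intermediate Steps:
$V{\left(G,u \right)} = \frac{22}{G} + \frac{G}{14}$ ($V{\left(G,u \right)} = G \frac{1}{14} + \frac{22}{G} = \frac{G}{14} + \frac{22}{G} = \frac{22}{G} + \frac{G}{14}$)
$V{\left(68,-13 \right)} - \left(2450 + Z{\left(\left(-2\right) \left(-5\right) \right)}\right) = \left(\frac{22}{68} + \frac{1}{14} \cdot 68\right) - \left(2450 + \left(-2\right) \left(-5\right) \left(1 - -10\right)\right) = \left(22 \cdot \frac{1}{68} + \frac{34}{7}\right) - \left(2450 + 10 \left(1 + 10\right)\right) = \left(\frac{11}{34} + \frac{34}{7}\right) - \left(2450 + 10 \cdot 11\right) = \frac{1233}{238} - 2560 = - \frac{608047}{238}$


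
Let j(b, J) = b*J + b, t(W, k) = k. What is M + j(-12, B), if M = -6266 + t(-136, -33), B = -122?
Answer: -4847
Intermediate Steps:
j(b, J) = b + J*b (j(b, J) = J*b + b = b + J*b)
M = -6299 (M = -6266 - 33 = -6299)
M + j(-12, B) = -6299 - 12*(1 - 122) = -6299 - 12*(-121) = -6299 + 1452 = -4847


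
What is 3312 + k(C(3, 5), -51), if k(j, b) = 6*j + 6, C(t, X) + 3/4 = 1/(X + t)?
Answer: 13257/4 ≈ 3314.3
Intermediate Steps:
C(t, X) = -¾ + 1/(X + t)
k(j, b) = 6 + 6*j
3312 + k(C(3, 5), -51) = 3312 + (6 + 6*((4 - 3*5 - 3*3)/(4*(5 + 3)))) = 3312 + (6 + 6*((¼)*(4 - 15 - 9)/8)) = 3312 + (6 + 6*((¼)*(⅛)*(-20))) = 3312 + (6 + 6*(-5/8)) = 3312 + (6 - 15/4) = 3312 + 9/4 = 13257/4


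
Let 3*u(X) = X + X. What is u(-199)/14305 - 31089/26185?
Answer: -268921213/224745855 ≈ -1.1966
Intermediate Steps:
u(X) = 2*X/3 (u(X) = (X + X)/3 = (2*X)/3 = 2*X/3)
u(-199)/14305 - 31089/26185 = ((⅔)*(-199))/14305 - 31089/26185 = -398/3*1/14305 - 31089*1/26185 = -398/42915 - 31089/26185 = -268921213/224745855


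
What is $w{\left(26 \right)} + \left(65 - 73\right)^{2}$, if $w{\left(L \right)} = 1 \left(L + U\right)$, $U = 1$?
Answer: $91$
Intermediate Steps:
$w{\left(L \right)} = 1 + L$ ($w{\left(L \right)} = 1 \left(L + 1\right) = 1 \left(1 + L\right) = 1 + L$)
$w{\left(26 \right)} + \left(65 - 73\right)^{2} = \left(1 + 26\right) + \left(65 - 73\right)^{2} = 27 + \left(-8\right)^{2} = 27 + 64 = 91$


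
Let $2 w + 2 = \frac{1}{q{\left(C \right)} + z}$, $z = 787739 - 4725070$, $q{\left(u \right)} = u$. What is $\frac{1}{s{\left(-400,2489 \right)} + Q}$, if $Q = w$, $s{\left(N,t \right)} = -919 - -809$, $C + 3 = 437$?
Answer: $- \frac{7873794}{873991135} \approx -0.009009$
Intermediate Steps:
$C = 434$ ($C = -3 + 437 = 434$)
$z = -3937331$
$s{\left(N,t \right)} = -110$ ($s{\left(N,t \right)} = -919 + 809 = -110$)
$w = - \frac{7873795}{7873794}$ ($w = -1 + \frac{1}{2 \left(434 - 3937331\right)} = -1 + \frac{1}{2 \left(-3936897\right)} = -1 + \frac{1}{2} \left(- \frac{1}{3936897}\right) = -1 - \frac{1}{7873794} = - \frac{7873795}{7873794} \approx -1.0$)
$Q = - \frac{7873795}{7873794} \approx -1.0$
$\frac{1}{s{\left(-400,2489 \right)} + Q} = \frac{1}{-110 - \frac{7873795}{7873794}} = \frac{1}{- \frac{873991135}{7873794}} = - \frac{7873794}{873991135}$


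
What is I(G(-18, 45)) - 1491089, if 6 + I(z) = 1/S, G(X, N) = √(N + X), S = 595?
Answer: -887201524/595 ≈ -1.4911e+6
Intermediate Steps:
I(z) = -3569/595 (I(z) = -6 + 1/595 = -3569/595)
I(G(-18, 45)) - 1491089 = -3569/595 - 1491089 = -887201524/595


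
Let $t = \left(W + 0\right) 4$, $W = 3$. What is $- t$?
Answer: $-12$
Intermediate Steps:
$t = 12$ ($t = \left(3 + 0\right) 4 = 3 \cdot 4 = 12$)
$- t = \left(-1\right) 12 = -12$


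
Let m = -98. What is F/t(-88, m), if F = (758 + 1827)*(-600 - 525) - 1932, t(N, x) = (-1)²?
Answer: -2910057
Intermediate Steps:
t(N, x) = 1
F = -2910057 (F = 2585*(-1125) - 1932 = -2908125 - 1932 = -2910057)
F/t(-88, m) = -2910057/1 = -2910057*1 = -2910057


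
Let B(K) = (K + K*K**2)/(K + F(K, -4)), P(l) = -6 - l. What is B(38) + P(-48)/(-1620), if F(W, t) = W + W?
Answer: 130043/270 ≈ 481.64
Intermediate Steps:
F(W, t) = 2*W
B(K) = (K + K**3)/(3*K) (B(K) = (K + K*K**2)/(K + 2*K) = (K + K**3)/((3*K)) = (K + K**3)*(1/(3*K)) = (K + K**3)/(3*K))
B(38) + P(-48)/(-1620) = (1/3 + (1/3)*38**2) + (-6 - 1*(-48))/(-1620) = (1/3 + (1/3)*1444) + (-6 + 48)*(-1/1620) = (1/3 + 1444/3) + 42*(-1/1620) = 1445/3 - 7/270 = 130043/270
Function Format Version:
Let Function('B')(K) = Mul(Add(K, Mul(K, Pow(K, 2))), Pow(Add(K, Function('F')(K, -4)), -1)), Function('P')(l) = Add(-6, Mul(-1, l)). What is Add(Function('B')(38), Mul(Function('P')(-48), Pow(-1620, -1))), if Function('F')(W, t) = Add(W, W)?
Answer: Rational(130043, 270) ≈ 481.64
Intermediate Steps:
Function('F')(W, t) = Mul(2, W)
Function('B')(K) = Mul(Rational(1, 3), Pow(K, -1), Add(K, Pow(K, 3))) (Function('B')(K) = Mul(Add(K, Mul(K, Pow(K, 2))), Pow(Add(K, Mul(2, K)), -1)) = Mul(Add(K, Pow(K, 3)), Pow(Mul(3, K), -1)) = Mul(Add(K, Pow(K, 3)), Mul(Rational(1, 3), Pow(K, -1))) = Mul(Rational(1, 3), Pow(K, -1), Add(K, Pow(K, 3))))
Add(Function('B')(38), Mul(Function('P')(-48), Pow(-1620, -1))) = Add(Add(Rational(1, 3), Mul(Rational(1, 3), Pow(38, 2))), Mul(Add(-6, Mul(-1, -48)), Pow(-1620, -1))) = Add(Add(Rational(1, 3), Mul(Rational(1, 3), 1444)), Mul(Add(-6, 48), Rational(-1, 1620))) = Add(Add(Rational(1, 3), Rational(1444, 3)), Mul(42, Rational(-1, 1620))) = Add(Rational(1445, 3), Rational(-7, 270)) = Rational(130043, 270)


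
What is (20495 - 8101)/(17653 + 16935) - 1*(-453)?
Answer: 7840379/17294 ≈ 453.36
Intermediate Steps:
(20495 - 8101)/(17653 + 16935) - 1*(-453) = 12394/34588 + 453 = 12394*(1/34588) + 453 = 6197/17294 + 453 = 7840379/17294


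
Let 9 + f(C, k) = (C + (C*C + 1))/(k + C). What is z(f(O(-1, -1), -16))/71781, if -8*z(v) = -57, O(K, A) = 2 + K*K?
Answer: 19/191416 ≈ 9.9260e-5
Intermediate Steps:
O(K, A) = 2 + K²
f(C, k) = -9 + (1 + C + C²)/(C + k) (f(C, k) = -9 + (C + (C*C + 1))/(k + C) = -9 + (C + (C² + 1))/(C + k) = -9 + (C + (1 + C²))/(C + k) = -9 + (1 + C + C²)/(C + k))
z(v) = 57/8 (z(v) = -⅛*(-57) = 57/8)
z(f(O(-1, -1), -16))/71781 = (57/8)/71781 = (57/8)*(1/71781) = 19/191416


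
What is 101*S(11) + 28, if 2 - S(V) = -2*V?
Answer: 2452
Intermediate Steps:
S(V) = 2 + 2*V (S(V) = 2 - (-2)*V = 2 + 2*V)
101*S(11) + 28 = 101*(2 + 2*11) + 28 = 101*(2 + 22) + 28 = 101*24 + 28 = 2424 + 28 = 2452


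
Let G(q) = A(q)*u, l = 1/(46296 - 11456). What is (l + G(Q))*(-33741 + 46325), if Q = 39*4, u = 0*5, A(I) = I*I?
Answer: 121/335 ≈ 0.36119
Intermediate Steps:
A(I) = I²
u = 0
Q = 156
l = 1/34840 ≈ 2.8703e-5
G(q) = 0 (G(q) = q²*0 = 0)
(l + G(Q))*(-33741 + 46325) = (1/34840 + 0)*(-33741 + 46325) = (1/34840)*12584 = 121/335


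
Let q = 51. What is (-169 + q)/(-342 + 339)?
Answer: 118/3 ≈ 39.333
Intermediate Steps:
(-169 + q)/(-342 + 339) = (-169 + 51)/(-342 + 339) = -118/(-3) = -118*(-1/3) = 118/3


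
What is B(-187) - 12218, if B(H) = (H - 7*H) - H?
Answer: -10909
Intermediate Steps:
B(H) = -7*H (B(H) = -6*H - H = -7*H)
B(-187) - 12218 = -7*(-187) - 12218 = 1309 - 12218 = -10909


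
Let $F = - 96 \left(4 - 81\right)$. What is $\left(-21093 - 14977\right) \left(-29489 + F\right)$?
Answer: $797038790$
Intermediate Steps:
$F = 7392$ ($F = \left(-96\right) \left(-77\right) = 7392$)
$\left(-21093 - 14977\right) \left(-29489 + F\right) = \left(-21093 - 14977\right) \left(-29489 + 7392\right) = \left(-36070\right) \left(-22097\right) = 797038790$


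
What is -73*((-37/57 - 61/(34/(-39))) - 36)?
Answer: -4714121/1938 ≈ -2432.5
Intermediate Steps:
-73*((-37/57 - 61/(34/(-39))) - 36) = -73*((-37*1/57 - 61/(34*(-1/39))) - 36) = -73*((-37/57 - 61/(-34/39)) - 36) = -73*((-37/57 - 61*(-39/34)) - 36) = -73*((-37/57 + 2379/34) - 36) = -73*(134345/1938 - 36) = -73*64577/1938 = -4714121/1938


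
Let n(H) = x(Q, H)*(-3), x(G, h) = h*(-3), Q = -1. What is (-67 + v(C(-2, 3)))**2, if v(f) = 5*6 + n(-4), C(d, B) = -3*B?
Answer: 5329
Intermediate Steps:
x(G, h) = -3*h
n(H) = 9*H (n(H) = -3*H*(-3) = 9*H)
v(f) = -6 (v(f) = 5*6 + 9*(-4) = 30 - 36 = -6)
(-67 + v(C(-2, 3)))**2 = (-67 - 6)**2 = (-73)**2 = 5329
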